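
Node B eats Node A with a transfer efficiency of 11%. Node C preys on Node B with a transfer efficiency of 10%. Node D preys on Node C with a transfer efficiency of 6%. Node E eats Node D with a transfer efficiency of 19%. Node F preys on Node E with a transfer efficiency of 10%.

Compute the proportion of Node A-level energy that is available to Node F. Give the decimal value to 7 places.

Product of link efficiencies: 0.11 × 0.1 × 0.06 × 0.19 × 0.1 = 0.00001254

0.0000125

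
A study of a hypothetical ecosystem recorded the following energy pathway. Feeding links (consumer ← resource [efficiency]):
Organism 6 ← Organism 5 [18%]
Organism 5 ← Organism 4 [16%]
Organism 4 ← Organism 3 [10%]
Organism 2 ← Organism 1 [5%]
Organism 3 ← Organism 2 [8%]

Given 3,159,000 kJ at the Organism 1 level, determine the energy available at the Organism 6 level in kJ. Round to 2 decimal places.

36.39 kJ

Organism 2: 3159000 × 0.05 = 157950 kJ
Organism 3: 157950 × 0.08 = 12636 kJ
Organism 4: 12636 × 0.1 = 1263.6 kJ
Organism 5: 1263.6 × 0.16 = 202.176 kJ
Organism 6: 202.176 × 0.18 = 36.39168 kJ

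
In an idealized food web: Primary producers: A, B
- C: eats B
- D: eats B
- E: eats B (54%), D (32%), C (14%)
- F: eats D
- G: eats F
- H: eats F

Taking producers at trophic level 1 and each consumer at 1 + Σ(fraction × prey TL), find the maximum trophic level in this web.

4

C: 1 + 1 = 2
D: 1 + 1 = 2
E: 1 + (0.54×1 + 0.32×2 + 0.14×2) = 2.46
F: 1 + 2 = 3
G: 1 + 3 = 4
H: 1 + 3 = 4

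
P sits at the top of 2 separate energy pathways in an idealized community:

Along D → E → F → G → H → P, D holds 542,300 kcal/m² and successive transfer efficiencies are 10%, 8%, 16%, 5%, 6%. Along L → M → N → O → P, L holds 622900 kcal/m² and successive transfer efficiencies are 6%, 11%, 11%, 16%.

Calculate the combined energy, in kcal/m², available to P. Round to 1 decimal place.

74.4 kcal/m²

Via D: 542300 × 0.1 × 0.08 × 0.16 × 0.05 × 0.06 = 2.082432 kcal/m²
Via L: 622900 × 0.06 × 0.11 × 0.11 × 0.16 = 72.356064 kcal/m²
Total at P: 2.082432 + 72.356064 = 74.438496 kcal/m²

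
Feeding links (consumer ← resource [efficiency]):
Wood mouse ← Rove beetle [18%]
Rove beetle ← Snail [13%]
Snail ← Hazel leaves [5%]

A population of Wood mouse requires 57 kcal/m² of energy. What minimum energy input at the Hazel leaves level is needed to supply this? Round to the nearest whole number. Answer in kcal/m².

48718 kcal/m²

Cumulative transfer efficiency: 0.05 × 0.13 × 0.18 = 0.00117
Hazel leaves energy = 57 / 0.00117 = 48718 kcal/m²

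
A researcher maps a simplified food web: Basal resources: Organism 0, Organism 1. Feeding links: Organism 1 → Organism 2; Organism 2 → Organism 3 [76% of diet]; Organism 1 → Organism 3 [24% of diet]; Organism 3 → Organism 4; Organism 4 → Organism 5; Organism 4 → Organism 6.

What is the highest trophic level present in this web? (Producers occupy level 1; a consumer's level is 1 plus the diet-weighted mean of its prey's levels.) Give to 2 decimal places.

Organism 2: 1 + 1 = 2
Organism 3: 1 + (0.76×2 + 0.24×1) = 2.76
Organism 4: 1 + 2.76 = 3.76
Organism 5: 1 + 3.76 = 4.76
Organism 6: 1 + 3.76 = 4.76

4.76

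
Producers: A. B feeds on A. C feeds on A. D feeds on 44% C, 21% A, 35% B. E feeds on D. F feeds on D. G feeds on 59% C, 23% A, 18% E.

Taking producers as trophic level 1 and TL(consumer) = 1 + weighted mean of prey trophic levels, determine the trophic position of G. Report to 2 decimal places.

B: 1 + 1 = 2
C: 1 + 1 = 2
D: 1 + (0.44×2 + 0.21×1 + 0.35×2) = 2.79
E: 1 + 2.79 = 3.79
F: 1 + 2.79 = 3.79
G: 1 + (0.59×2 + 0.23×1 + 0.18×3.79) = 3.0922

3.09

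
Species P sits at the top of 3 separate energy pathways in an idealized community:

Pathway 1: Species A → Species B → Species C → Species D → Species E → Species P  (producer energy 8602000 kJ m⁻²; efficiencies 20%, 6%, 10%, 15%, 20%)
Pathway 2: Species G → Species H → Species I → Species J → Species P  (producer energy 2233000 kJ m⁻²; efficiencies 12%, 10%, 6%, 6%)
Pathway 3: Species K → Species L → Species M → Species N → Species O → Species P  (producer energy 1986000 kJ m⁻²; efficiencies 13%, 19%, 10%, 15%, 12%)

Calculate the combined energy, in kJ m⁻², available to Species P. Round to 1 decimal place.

494.4 kJ m⁻²

Pathway 1: 8602000 × 0.2 × 0.06 × 0.1 × 0.15 × 0.2 = 309.672 kJ m⁻²
Pathway 2: 2233000 × 0.12 × 0.1 × 0.06 × 0.06 = 96.4656 kJ m⁻²
Pathway 3: 1986000 × 0.13 × 0.19 × 0.1 × 0.15 × 0.12 = 88.29756 kJ m⁻²
Total at Species P: 309.672 + 96.4656 + 88.29756 = 494.43516 kJ m⁻²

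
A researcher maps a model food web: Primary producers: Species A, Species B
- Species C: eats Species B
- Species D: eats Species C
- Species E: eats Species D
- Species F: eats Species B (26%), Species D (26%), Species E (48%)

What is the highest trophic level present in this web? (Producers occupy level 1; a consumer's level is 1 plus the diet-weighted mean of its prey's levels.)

Species C: 1 + 1 = 2
Species D: 1 + 2 = 3
Species E: 1 + 3 = 4
Species F: 1 + (0.26×1 + 0.26×3 + 0.48×4) = 3.96

4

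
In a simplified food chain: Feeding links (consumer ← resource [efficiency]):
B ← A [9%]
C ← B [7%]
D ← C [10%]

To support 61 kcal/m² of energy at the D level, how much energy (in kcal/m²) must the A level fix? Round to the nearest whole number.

Cumulative transfer efficiency: 0.09 × 0.07 × 0.1 = 0.00063
A energy = 61 / 0.00063 = 96825 kcal/m²

96825 kcal/m²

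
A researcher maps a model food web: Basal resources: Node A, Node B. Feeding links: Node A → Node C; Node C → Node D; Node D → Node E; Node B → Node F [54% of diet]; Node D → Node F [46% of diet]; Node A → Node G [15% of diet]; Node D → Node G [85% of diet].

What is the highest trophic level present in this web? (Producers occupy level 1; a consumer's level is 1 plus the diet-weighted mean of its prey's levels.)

Node C: 1 + 1 = 2
Node D: 1 + 2 = 3
Node E: 1 + 3 = 4
Node F: 1 + (0.54×1 + 0.46×3) = 2.92
Node G: 1 + (0.15×1 + 0.85×3) = 3.7

4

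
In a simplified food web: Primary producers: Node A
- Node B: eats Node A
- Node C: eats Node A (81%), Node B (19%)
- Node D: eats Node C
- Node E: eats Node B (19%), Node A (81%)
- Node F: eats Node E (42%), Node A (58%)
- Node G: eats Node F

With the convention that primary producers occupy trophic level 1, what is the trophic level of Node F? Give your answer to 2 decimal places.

Node B: 1 + 1 = 2
Node C: 1 + (0.81×1 + 0.19×2) = 2.19
Node D: 1 + 2.19 = 3.19
Node E: 1 + (0.19×2 + 0.81×1) = 2.19
Node F: 1 + (0.42×2.19 + 0.58×1) = 2.4998
Node G: 1 + 2.4998 = 3.4998

2.50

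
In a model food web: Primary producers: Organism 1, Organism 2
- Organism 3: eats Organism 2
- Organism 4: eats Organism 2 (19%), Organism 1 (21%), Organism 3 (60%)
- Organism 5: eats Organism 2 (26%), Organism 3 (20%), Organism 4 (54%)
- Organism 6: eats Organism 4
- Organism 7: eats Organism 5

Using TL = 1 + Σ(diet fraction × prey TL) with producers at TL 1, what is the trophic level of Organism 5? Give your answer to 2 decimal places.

3.06

Organism 3: 1 + 1 = 2
Organism 4: 1 + (0.19×1 + 0.21×1 + 0.6×2) = 2.6
Organism 5: 1 + (0.26×1 + 0.2×2 + 0.54×2.6) = 3.064
Organism 6: 1 + 2.6 = 3.6
Organism 7: 1 + 3.064 = 4.064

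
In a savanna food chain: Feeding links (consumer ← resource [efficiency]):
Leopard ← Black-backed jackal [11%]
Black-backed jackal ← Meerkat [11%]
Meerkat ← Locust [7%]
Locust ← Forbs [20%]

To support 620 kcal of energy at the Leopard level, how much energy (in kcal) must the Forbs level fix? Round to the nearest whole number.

Cumulative transfer efficiency: 0.2 × 0.07 × 0.11 × 0.11 = 0.0001694
Forbs energy = 620 / 0.0001694 = 3659976 kcal

3659976 kcal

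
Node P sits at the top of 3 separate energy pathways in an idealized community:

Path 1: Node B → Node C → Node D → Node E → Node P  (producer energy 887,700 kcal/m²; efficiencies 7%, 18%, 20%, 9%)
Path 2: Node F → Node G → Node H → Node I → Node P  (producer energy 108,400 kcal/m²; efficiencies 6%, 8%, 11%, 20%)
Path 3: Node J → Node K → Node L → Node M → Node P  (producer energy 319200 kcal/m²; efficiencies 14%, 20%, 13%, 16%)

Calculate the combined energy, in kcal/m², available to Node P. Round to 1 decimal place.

398.7 kcal/m²

Path 1: 887700 × 0.07 × 0.18 × 0.2 × 0.09 = 201.33036 kcal/m²
Path 2: 108400 × 0.06 × 0.08 × 0.11 × 0.2 = 11.44704 kcal/m²
Path 3: 319200 × 0.14 × 0.2 × 0.13 × 0.16 = 185.90208 kcal/m²
Total at Node P: 201.33036 + 11.44704 + 185.90208 = 398.67948 kcal/m²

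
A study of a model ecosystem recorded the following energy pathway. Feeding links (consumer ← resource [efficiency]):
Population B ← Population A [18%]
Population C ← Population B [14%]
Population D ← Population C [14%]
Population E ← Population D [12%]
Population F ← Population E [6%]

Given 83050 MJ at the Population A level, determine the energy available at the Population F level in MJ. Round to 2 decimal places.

Population B: 83050 × 0.18 = 14949 MJ
Population C: 14949 × 0.14 = 2092.86 MJ
Population D: 2092.86 × 0.14 = 293.0004 MJ
Population E: 293.0004 × 0.12 = 35.160048 MJ
Population F: 35.160048 × 0.06 = 2.10960288 MJ

2.11 MJ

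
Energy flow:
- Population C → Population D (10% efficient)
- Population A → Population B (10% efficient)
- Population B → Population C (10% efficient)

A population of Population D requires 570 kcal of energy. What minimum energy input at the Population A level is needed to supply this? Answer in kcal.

570000 kcal

Cumulative transfer efficiency: 0.1 × 0.1 × 0.1 = 0.001
Population A energy = 570 / 0.001 = 570000 kcal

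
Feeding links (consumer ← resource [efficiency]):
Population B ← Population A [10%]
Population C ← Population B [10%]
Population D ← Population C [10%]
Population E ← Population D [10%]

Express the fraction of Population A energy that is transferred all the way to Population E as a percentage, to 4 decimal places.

0.0100%

Product of link efficiencies: 0.1 × 0.1 × 0.1 × 0.1 = 0.0001
As a percentage: 0.0001 × 100 = 0.0100%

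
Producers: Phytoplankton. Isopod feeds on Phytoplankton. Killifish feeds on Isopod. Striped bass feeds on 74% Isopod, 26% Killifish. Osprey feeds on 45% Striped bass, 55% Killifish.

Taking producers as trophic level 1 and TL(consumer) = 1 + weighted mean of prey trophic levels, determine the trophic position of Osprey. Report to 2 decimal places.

4.12

Isopod: 1 + 1 = 2
Killifish: 1 + 2 = 3
Striped bass: 1 + (0.74×2 + 0.26×3) = 3.26
Osprey: 1 + (0.45×3.26 + 0.55×3) = 4.117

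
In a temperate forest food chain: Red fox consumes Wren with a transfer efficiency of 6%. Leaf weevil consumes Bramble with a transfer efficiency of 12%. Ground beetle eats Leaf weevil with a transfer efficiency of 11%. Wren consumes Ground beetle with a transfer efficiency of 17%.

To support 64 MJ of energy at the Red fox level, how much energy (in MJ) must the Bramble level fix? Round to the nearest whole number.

Cumulative transfer efficiency: 0.12 × 0.11 × 0.17 × 0.06 = 0.00013464
Bramble energy = 64 / 0.00013464 = 475342 MJ

475342 MJ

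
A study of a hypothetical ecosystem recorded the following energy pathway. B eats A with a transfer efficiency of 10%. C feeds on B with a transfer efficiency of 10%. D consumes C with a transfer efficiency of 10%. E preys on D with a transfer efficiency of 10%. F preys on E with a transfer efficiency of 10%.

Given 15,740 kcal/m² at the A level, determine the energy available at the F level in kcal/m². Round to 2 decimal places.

0.16 kcal/m²

B: 15740 × 0.1 = 1574 kcal/m²
C: 1574 × 0.1 = 157.4 kcal/m²
D: 157.4 × 0.1 = 15.74 kcal/m²
E: 15.74 × 0.1 = 1.574 kcal/m²
F: 1.574 × 0.1 = 0.1574 kcal/m²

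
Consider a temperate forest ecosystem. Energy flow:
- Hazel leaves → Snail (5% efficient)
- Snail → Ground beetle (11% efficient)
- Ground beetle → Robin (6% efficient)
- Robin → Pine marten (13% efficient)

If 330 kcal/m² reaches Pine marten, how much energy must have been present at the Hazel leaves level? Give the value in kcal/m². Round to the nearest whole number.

Cumulative transfer efficiency: 0.05 × 0.11 × 0.06 × 0.13 = 0.0000429
Hazel leaves energy = 330 / 0.0000429 = 7692308 kcal/m²

7692308 kcal/m²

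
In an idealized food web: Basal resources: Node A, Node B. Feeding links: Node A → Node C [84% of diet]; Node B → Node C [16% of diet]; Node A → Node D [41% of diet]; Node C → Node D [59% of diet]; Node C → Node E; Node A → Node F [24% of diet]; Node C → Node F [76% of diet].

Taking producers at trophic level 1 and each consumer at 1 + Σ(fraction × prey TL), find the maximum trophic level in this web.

3

Node C: 1 + (0.84×1 + 0.16×1) = 2
Node D: 1 + (0.41×1 + 0.59×2) = 2.59
Node E: 1 + 2 = 3
Node F: 1 + (0.24×1 + 0.76×2) = 2.76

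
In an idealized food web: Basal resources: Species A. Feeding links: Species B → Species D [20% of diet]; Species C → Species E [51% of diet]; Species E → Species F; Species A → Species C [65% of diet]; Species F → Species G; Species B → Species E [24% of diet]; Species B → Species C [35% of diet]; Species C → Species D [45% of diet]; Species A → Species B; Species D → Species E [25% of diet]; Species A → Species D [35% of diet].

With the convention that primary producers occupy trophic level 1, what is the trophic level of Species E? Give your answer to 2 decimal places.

Species B: 1 + 1 = 2
Species C: 1 + (0.35×2 + 0.65×1) = 2.35
Species D: 1 + (0.2×2 + 0.35×1 + 0.45×2.35) = 2.8075
Species E: 1 + (0.25×2.8075 + 0.24×2 + 0.51×2.35) = 3.380375
Species F: 1 + 3.380375 = 4.380375
Species G: 1 + 4.380375 = 5.380375

3.38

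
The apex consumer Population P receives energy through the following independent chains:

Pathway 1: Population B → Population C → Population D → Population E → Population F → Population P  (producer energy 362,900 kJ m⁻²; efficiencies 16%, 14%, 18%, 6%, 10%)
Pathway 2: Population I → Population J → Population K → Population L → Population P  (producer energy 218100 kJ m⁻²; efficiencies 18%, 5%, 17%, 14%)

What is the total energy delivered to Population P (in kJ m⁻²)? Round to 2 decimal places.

Pathway 1: 362900 × 0.16 × 0.14 × 0.18 × 0.06 × 0.1 = 8.7792768 kJ m⁻²
Pathway 2: 218100 × 0.18 × 0.05 × 0.17 × 0.14 = 46.71702 kJ m⁻²
Total at Population P: 8.7792768 + 46.71702 = 55.4962968 kJ m⁻²

55.50 kJ m⁻²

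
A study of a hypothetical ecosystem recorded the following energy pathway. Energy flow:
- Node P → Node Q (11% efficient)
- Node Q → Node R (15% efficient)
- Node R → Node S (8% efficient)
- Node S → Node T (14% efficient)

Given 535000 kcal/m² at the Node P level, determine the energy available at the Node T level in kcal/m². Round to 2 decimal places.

98.87 kcal/m²

Node Q: 535000 × 0.11 = 58850 kcal/m²
Node R: 58850 × 0.15 = 8827.5 kcal/m²
Node S: 8827.5 × 0.08 = 706.2 kcal/m²
Node T: 706.2 × 0.14 = 98.868 kcal/m²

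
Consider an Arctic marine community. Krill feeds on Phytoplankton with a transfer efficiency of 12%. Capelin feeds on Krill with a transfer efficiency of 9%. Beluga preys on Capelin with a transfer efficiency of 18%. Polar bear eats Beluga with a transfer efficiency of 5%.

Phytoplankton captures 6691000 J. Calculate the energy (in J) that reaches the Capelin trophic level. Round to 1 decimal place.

72262.8 J

Krill: 6691000 × 0.12 = 802920 J
Capelin: 802920 × 0.09 = 72262.8 J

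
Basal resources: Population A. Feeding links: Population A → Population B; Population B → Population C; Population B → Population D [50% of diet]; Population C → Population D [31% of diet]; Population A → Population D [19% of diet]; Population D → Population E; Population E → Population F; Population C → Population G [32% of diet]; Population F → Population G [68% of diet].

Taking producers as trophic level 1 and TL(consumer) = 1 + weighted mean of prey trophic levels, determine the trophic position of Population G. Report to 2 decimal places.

Population B: 1 + 1 = 2
Population C: 1 + 2 = 3
Population D: 1 + (0.5×2 + 0.31×3 + 0.19×1) = 3.12
Population E: 1 + 3.12 = 4.12
Population F: 1 + 4.12 = 5.12
Population G: 1 + (0.32×3 + 0.68×5.12) = 5.4416

5.44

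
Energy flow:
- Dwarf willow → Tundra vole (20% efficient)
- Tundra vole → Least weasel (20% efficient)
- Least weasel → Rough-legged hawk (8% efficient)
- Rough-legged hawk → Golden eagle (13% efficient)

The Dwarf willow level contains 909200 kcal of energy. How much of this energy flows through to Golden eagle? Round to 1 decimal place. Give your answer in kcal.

378.2 kcal

Tundra vole: 909200 × 0.2 = 181840 kcal
Least weasel: 181840 × 0.2 = 36368 kcal
Rough-legged hawk: 36368 × 0.08 = 2909.44 kcal
Golden eagle: 2909.44 × 0.13 = 378.2272 kcal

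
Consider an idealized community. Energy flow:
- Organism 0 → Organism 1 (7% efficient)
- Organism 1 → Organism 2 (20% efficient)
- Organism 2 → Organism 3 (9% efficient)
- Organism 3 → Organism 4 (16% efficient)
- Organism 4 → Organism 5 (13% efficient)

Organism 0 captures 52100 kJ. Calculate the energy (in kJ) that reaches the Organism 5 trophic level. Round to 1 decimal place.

1.4 kJ

Organism 1: 52100 × 0.07 = 3647 kJ
Organism 2: 3647 × 0.2 = 729.4 kJ
Organism 3: 729.4 × 0.09 = 65.646 kJ
Organism 4: 65.646 × 0.16 = 10.50336 kJ
Organism 5: 10.50336 × 0.13 = 1.3654368 kJ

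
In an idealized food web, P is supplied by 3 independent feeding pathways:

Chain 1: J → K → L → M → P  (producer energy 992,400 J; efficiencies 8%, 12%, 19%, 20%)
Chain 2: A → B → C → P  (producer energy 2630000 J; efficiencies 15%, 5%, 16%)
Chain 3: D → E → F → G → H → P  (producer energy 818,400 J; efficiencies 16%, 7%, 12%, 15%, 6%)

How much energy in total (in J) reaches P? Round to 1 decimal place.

Chain 1: 992400 × 0.08 × 0.12 × 0.19 × 0.2 = 362.02752 J
Chain 2: 2630000 × 0.15 × 0.05 × 0.16 = 3156 J
Chain 3: 818400 × 0.16 × 0.07 × 0.12 × 0.15 × 0.06 = 9.8993664 J
Total at P: 362.02752 + 3156 + 9.8993664 = 3527.9268864 J

3527.9 J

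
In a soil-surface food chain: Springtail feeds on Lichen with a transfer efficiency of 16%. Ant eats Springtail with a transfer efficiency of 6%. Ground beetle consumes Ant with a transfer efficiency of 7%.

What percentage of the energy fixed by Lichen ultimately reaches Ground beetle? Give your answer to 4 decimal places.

0.0672%

Product of link efficiencies: 0.16 × 0.06 × 0.07 = 0.000672
As a percentage: 0.000672 × 100 = 0.0672%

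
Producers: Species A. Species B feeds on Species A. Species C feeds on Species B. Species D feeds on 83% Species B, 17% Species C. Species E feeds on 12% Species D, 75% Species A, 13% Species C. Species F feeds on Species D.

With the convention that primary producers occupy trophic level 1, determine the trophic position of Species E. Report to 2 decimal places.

2.52

Species B: 1 + 1 = 2
Species C: 1 + 2 = 3
Species D: 1 + (0.83×2 + 0.17×3) = 3.17
Species E: 1 + (0.12×3.17 + 0.75×1 + 0.13×3) = 2.5204
Species F: 1 + 3.17 = 4.17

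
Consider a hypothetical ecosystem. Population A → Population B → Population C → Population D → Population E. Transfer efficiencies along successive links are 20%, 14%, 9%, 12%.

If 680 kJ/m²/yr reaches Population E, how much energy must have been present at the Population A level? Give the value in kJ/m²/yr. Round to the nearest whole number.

Cumulative transfer efficiency: 0.2 × 0.14 × 0.09 × 0.12 = 0.0003024
Population A energy = 680 / 0.0003024 = 2248677 kJ/m²/yr

2248677 kJ/m²/yr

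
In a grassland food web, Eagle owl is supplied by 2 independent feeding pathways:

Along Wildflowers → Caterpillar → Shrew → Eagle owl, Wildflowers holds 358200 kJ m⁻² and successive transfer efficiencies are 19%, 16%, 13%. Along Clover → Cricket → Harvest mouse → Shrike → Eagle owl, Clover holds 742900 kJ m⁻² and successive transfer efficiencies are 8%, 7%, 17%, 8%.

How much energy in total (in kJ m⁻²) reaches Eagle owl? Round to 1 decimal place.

1472.2 kJ m⁻²

Via Wildflowers: 358200 × 0.19 × 0.16 × 0.13 = 1415.6064 kJ m⁻²
Via Clover: 742900 × 0.08 × 0.07 × 0.17 × 0.08 = 56.579264 kJ m⁻²
Total at Eagle owl: 1415.6064 + 56.579264 = 1472.185664 kJ m⁻²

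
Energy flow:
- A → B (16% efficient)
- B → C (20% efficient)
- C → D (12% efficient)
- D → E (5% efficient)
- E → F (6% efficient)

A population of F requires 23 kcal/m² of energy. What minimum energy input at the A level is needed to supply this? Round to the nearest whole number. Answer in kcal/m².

Cumulative transfer efficiency: 0.16 × 0.2 × 0.12 × 0.05 × 0.06 = 0.00001152
A energy = 23 / 0.00001152 = 1996528 kcal/m²

1996528 kcal/m²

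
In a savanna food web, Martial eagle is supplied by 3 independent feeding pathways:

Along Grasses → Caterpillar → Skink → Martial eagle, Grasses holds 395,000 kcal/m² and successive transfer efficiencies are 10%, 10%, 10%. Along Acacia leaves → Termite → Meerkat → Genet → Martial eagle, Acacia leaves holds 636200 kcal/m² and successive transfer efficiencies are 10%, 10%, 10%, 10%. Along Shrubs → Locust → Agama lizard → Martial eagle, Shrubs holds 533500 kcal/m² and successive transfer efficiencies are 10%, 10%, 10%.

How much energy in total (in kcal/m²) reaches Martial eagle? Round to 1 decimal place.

Via Grasses: 395000 × 0.1 × 0.1 × 0.1 = 395 kcal/m²
Via Acacia leaves: 636200 × 0.1 × 0.1 × 0.1 × 0.1 = 63.62 kcal/m²
Via Shrubs: 533500 × 0.1 × 0.1 × 0.1 = 533.5 kcal/m²
Total at Martial eagle: 395 + 63.62 + 533.5 = 992.12 kcal/m²

992.1 kcal/m²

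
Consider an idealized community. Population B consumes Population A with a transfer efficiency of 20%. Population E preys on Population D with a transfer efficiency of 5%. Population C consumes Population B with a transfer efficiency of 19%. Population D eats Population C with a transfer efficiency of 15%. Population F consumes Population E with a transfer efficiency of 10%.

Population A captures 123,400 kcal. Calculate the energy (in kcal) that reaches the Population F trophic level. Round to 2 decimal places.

3.52 kcal

Population B: 123400 × 0.2 = 24680 kcal
Population C: 24680 × 0.19 = 4689.2 kcal
Population D: 4689.2 × 0.15 = 703.38 kcal
Population E: 703.38 × 0.05 = 35.169 kcal
Population F: 35.169 × 0.1 = 3.5169 kcal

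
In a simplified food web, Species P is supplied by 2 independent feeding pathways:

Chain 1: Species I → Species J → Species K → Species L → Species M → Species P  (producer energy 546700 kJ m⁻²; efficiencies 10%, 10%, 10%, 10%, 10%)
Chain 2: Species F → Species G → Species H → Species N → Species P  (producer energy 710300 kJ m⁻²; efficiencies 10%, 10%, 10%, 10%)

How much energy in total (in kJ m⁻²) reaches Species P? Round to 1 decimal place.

76.5 kJ m⁻²

Chain 1: 546700 × 0.1 × 0.1 × 0.1 × 0.1 × 0.1 = 5.467 kJ m⁻²
Chain 2: 710300 × 0.1 × 0.1 × 0.1 × 0.1 = 71.03 kJ m⁻²
Total at Species P: 5.467 + 71.03 = 76.497 kJ m⁻²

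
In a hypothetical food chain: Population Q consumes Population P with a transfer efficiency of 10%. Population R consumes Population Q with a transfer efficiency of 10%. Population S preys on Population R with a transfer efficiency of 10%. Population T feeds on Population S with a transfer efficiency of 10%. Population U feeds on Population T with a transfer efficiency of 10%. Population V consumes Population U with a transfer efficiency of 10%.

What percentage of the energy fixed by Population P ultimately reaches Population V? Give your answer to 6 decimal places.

0.000100%

Product of link efficiencies: 0.1 × 0.1 × 0.1 × 0.1 × 0.1 × 0.1 = 0.000001
As a percentage: 0.000001 × 100 = 0.000100%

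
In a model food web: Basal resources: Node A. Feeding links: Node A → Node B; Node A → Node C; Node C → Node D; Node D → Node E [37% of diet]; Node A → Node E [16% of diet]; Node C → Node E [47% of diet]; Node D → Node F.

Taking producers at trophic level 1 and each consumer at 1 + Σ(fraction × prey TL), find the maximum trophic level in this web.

Node B: 1 + 1 = 2
Node C: 1 + 1 = 2
Node D: 1 + 2 = 3
Node E: 1 + (0.37×3 + 0.16×1 + 0.47×2) = 3.21
Node F: 1 + 3 = 4

4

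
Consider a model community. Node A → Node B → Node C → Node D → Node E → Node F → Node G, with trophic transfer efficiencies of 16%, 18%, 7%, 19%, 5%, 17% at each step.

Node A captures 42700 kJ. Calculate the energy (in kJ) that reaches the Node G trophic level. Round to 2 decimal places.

Node B: 42700 × 0.16 = 6832 kJ
Node C: 6832 × 0.18 = 1229.76 kJ
Node D: 1229.76 × 0.07 = 86.0832 kJ
Node E: 86.0832 × 0.19 = 16.355808 kJ
Node F: 16.355808 × 0.05 = 0.8177904 kJ
Node G: 0.8177904 × 0.17 = 0.139024368 kJ

0.14 kJ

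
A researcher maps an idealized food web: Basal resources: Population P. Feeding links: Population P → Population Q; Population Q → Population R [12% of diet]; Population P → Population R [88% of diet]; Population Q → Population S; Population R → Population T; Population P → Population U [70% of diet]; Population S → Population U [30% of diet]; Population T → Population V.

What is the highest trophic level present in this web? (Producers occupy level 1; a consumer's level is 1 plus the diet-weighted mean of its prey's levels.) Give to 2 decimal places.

Population Q: 1 + 1 = 2
Population R: 1 + (0.12×2 + 0.88×1) = 2.12
Population S: 1 + 2 = 3
Population T: 1 + 2.12 = 3.12
Population U: 1 + (0.7×1 + 0.3×3) = 2.6
Population V: 1 + 3.12 = 4.12

4.12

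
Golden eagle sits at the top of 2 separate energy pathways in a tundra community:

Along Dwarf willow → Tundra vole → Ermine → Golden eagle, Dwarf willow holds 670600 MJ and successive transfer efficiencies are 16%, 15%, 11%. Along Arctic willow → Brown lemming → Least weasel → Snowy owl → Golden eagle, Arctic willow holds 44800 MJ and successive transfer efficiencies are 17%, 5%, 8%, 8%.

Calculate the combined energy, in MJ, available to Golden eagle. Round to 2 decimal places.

Via Dwarf willow: 670600 × 0.16 × 0.15 × 0.11 = 1770.384 MJ
Via Arctic willow: 44800 × 0.17 × 0.05 × 0.08 × 0.08 = 2.43712 MJ
Total at Golden eagle: 1770.384 + 2.43712 = 1772.82112 MJ

1772.82 MJ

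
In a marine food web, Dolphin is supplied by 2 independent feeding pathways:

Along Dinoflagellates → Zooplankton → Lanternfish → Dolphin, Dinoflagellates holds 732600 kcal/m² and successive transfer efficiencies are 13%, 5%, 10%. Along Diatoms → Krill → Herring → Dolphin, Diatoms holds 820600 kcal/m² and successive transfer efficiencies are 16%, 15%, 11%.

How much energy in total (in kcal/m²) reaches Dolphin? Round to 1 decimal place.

Via Dinoflagellates: 732600 × 0.13 × 0.05 × 0.1 = 476.19 kcal/m²
Via Diatoms: 820600 × 0.16 × 0.15 × 0.11 = 2166.384 kcal/m²
Total at Dolphin: 476.19 + 2166.384 = 2642.574 kcal/m²

2642.6 kcal/m²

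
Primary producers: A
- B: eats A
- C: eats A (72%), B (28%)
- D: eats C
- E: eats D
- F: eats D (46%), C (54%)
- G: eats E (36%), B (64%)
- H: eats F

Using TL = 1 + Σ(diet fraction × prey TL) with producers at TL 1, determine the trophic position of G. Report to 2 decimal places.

B: 1 + 1 = 2
C: 1 + (0.72×1 + 0.28×2) = 2.28
D: 1 + 2.28 = 3.28
E: 1 + 3.28 = 4.28
F: 1 + (0.46×3.28 + 0.54×2.28) = 3.74
G: 1 + (0.36×4.28 + 0.64×2) = 3.8208
H: 1 + 3.74 = 4.74

3.82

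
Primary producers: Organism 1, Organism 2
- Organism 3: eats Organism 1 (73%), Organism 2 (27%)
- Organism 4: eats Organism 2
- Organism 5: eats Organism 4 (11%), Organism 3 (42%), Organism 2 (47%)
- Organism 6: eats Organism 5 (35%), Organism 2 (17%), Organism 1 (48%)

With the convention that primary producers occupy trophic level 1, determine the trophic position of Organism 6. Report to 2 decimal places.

2.54

Organism 3: 1 + (0.73×1 + 0.27×1) = 2
Organism 4: 1 + 1 = 2
Organism 5: 1 + (0.11×2 + 0.42×2 + 0.47×1) = 2.53
Organism 6: 1 + (0.35×2.53 + 0.17×1 + 0.48×1) = 2.5355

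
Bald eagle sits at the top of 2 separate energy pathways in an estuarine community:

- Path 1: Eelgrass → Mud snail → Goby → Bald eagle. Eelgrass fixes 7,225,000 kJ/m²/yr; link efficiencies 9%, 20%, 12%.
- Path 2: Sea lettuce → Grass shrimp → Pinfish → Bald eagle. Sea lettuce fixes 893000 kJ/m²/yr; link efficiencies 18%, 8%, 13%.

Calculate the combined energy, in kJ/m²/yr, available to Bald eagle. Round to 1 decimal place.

17277.7 kJ/m²/yr

Path 1: 7225000 × 0.09 × 0.2 × 0.12 = 15606 kJ/m²/yr
Path 2: 893000 × 0.18 × 0.08 × 0.13 = 1671.696 kJ/m²/yr
Total at Bald eagle: 15606 + 1671.696 = 17277.696 kJ/m²/yr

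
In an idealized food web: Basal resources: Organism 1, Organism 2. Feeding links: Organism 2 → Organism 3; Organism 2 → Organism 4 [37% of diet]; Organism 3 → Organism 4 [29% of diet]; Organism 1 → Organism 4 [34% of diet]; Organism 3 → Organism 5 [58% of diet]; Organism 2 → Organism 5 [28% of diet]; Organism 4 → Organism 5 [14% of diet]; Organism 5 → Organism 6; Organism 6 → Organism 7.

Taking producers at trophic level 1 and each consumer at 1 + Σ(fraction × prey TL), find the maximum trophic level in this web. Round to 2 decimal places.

4.76

Organism 3: 1 + 1 = 2
Organism 4: 1 + (0.37×1 + 0.29×2 + 0.34×1) = 2.29
Organism 5: 1 + (0.58×2 + 0.28×1 + 0.14×2.29) = 2.7606
Organism 6: 1 + 2.7606 = 3.7606
Organism 7: 1 + 3.7606 = 4.7606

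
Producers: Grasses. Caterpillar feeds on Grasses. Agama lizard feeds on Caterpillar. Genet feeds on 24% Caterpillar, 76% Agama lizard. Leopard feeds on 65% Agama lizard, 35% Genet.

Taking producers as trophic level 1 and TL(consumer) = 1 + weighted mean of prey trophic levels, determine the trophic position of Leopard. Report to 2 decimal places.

Caterpillar: 1 + 1 = 2
Agama lizard: 1 + 2 = 3
Genet: 1 + (0.24×2 + 0.76×3) = 3.76
Leopard: 1 + (0.65×3 + 0.35×3.76) = 4.266

4.27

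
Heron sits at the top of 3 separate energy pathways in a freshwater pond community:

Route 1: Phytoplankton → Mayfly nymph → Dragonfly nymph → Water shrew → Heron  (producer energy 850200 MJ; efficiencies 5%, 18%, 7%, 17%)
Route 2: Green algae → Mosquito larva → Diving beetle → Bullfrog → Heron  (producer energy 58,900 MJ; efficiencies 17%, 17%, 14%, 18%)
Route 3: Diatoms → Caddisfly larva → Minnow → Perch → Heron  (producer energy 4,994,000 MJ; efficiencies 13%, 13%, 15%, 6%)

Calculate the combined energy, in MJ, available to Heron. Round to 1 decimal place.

893.5 MJ

Route 1: 850200 × 0.05 × 0.18 × 0.07 × 0.17 = 91.05642 MJ
Route 2: 58900 × 0.17 × 0.17 × 0.14 × 0.18 = 42.895692 MJ
Route 3: 4994000 × 0.13 × 0.13 × 0.15 × 0.06 = 759.5874 MJ
Total at Heron: 91.05642 + 42.895692 + 759.5874 = 893.539512 MJ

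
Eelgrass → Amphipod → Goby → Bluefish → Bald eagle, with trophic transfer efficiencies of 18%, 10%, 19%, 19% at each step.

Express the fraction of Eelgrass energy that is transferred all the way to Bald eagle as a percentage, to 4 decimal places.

Product of link efficiencies: 0.18 × 0.1 × 0.19 × 0.19 = 0.0006498
As a percentage: 0.0006498 × 100 = 0.0650%

0.0650%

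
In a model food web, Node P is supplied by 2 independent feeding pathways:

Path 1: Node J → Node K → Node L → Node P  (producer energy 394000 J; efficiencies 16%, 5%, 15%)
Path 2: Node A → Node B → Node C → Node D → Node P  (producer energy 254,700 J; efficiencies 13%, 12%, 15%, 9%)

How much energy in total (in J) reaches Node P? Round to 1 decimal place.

Path 1: 394000 × 0.16 × 0.05 × 0.15 = 472.8 J
Path 2: 254700 × 0.13 × 0.12 × 0.15 × 0.09 = 53.63982 J
Total at Node P: 472.8 + 53.63982 = 526.43982 J

526.4 J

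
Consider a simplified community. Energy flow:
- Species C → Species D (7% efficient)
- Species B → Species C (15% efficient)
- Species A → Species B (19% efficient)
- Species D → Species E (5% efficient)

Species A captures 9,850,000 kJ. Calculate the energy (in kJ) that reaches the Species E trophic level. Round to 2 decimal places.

982.54 kJ

Species B: 9850000 × 0.19 = 1871500 kJ
Species C: 1871500 × 0.15 = 280725 kJ
Species D: 280725 × 0.07 = 19650.75 kJ
Species E: 19650.75 × 0.05 = 982.5375 kJ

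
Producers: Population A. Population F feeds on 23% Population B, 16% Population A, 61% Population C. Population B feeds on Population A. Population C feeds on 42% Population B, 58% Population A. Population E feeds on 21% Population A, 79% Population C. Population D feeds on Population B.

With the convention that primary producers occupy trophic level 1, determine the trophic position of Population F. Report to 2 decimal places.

3.10

Population B: 1 + 1 = 2
Population C: 1 + (0.42×2 + 0.58×1) = 2.42
Population D: 1 + 2 = 3
Population E: 1 + (0.21×1 + 0.79×2.42) = 3.1218
Population F: 1 + (0.23×2 + 0.16×1 + 0.61×2.42) = 3.0962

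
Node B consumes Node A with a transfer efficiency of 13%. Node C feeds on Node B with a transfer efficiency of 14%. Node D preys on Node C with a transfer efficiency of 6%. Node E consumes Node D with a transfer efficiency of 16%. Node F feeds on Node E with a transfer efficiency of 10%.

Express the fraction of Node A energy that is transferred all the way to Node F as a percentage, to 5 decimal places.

0.00175%

Product of link efficiencies: 0.13 × 0.14 × 0.06 × 0.16 × 0.1 = 0.000017472
As a percentage: 0.000017472 × 100 = 0.00175%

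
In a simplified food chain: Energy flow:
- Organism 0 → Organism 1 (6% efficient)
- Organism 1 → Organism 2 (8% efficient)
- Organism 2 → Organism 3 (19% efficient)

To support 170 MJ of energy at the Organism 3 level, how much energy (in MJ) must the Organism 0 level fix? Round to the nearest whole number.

Cumulative transfer efficiency: 0.06 × 0.08 × 0.19 = 0.000912
Organism 0 energy = 170 / 0.000912 = 186404 MJ

186404 MJ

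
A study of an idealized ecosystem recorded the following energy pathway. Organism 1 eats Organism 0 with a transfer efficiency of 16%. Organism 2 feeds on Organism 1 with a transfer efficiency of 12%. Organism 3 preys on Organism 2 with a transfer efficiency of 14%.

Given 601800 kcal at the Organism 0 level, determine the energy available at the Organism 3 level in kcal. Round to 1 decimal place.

Organism 1: 601800 × 0.16 = 96288 kcal
Organism 2: 96288 × 0.12 = 11554.56 kcal
Organism 3: 11554.56 × 0.14 = 1617.6384 kcal

1617.6 kcal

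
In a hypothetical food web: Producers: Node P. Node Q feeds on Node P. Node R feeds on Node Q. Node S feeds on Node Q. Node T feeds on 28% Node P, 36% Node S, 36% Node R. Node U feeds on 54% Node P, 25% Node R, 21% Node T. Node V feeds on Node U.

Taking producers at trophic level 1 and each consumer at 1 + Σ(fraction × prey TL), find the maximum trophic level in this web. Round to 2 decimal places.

4.01

Node Q: 1 + 1 = 2
Node R: 1 + 2 = 3
Node S: 1 + 2 = 3
Node T: 1 + (0.28×1 + 0.36×3 + 0.36×3) = 3.44
Node U: 1 + (0.54×1 + 0.25×3 + 0.21×3.44) = 3.0124
Node V: 1 + 3.0124 = 4.0124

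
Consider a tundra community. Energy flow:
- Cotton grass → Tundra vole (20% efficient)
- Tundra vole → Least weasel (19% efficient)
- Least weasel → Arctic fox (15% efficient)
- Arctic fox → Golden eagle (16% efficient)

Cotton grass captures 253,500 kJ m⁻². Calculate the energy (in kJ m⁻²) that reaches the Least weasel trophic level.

Tundra vole: 253500 × 0.2 = 50700 kJ m⁻²
Least weasel: 50700 × 0.19 = 9633 kJ m⁻²

9633 kJ m⁻²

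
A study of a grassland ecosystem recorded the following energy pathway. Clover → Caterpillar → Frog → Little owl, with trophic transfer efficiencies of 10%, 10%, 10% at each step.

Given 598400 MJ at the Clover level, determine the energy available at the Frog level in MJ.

Caterpillar: 598400 × 0.1 = 59840 MJ
Frog: 59840 × 0.1 = 5984 MJ

5984 MJ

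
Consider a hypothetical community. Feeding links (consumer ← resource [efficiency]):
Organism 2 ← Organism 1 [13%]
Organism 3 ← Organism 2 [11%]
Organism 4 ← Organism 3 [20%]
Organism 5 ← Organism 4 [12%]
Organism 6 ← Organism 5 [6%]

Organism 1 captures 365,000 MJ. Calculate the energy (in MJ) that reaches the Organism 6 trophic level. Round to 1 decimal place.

7.5 MJ

Organism 2: 365000 × 0.13 = 47450 MJ
Organism 3: 47450 × 0.11 = 5219.5 MJ
Organism 4: 5219.5 × 0.2 = 1043.9 MJ
Organism 5: 1043.9 × 0.12 = 125.268 MJ
Organism 6: 125.268 × 0.06 = 7.51608 MJ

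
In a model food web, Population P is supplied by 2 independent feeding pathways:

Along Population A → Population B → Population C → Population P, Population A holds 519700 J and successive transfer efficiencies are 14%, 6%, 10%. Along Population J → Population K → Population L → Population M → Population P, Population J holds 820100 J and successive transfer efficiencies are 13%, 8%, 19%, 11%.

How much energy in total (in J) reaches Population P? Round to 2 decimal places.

Via Population A: 519700 × 0.14 × 0.06 × 0.1 = 436.548 J
Via Population J: 820100 × 0.13 × 0.08 × 0.19 × 0.11 = 178.256936 J
Total at Population P: 436.548 + 178.256936 = 614.804936 J

614.80 J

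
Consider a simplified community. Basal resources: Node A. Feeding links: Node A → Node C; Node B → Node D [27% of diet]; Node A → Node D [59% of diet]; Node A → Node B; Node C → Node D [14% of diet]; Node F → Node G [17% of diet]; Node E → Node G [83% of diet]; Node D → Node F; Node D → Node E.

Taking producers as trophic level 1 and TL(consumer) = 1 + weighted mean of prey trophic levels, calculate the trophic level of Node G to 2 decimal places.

Node B: 1 + 1 = 2
Node C: 1 + 1 = 2
Node D: 1 + (0.14×2 + 0.59×1 + 0.27×2) = 2.41
Node E: 1 + 2.41 = 3.41
Node F: 1 + 2.41 = 3.41
Node G: 1 + (0.83×3.41 + 0.17×3.41) = 4.41

4.41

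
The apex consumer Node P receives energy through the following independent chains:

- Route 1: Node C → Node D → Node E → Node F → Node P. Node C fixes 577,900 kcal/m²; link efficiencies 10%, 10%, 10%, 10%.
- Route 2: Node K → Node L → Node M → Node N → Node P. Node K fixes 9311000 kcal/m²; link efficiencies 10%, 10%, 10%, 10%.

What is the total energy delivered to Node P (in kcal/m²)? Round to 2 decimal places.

Route 1: 577900 × 0.1 × 0.1 × 0.1 × 0.1 = 57.79 kcal/m²
Route 2: 9311000 × 0.1 × 0.1 × 0.1 × 0.1 = 931.1 kcal/m²
Total at Node P: 57.79 + 931.1 = 988.89 kcal/m²

988.89 kcal/m²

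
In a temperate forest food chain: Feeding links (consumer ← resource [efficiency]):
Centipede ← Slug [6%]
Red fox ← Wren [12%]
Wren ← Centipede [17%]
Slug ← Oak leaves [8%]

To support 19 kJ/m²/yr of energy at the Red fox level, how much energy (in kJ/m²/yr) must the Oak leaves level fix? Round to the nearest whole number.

Cumulative transfer efficiency: 0.08 × 0.06 × 0.17 × 0.12 = 0.00009792
Oak leaves energy = 19 / 0.00009792 = 194036 kJ/m²/yr

194036 kJ/m²/yr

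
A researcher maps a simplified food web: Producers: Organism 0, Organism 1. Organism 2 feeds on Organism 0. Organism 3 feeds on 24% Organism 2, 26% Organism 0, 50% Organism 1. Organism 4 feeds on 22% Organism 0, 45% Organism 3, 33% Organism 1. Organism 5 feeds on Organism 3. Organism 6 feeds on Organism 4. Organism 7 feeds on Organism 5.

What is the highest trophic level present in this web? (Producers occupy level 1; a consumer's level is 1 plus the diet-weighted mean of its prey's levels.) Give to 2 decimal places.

4.24

Organism 2: 1 + 1 = 2
Organism 3: 1 + (0.24×2 + 0.26×1 + 0.5×1) = 2.24
Organism 4: 1 + (0.22×1 + 0.45×2.24 + 0.33×1) = 2.558
Organism 5: 1 + 2.24 = 3.24
Organism 6: 1 + 2.558 = 3.558
Organism 7: 1 + 3.24 = 4.24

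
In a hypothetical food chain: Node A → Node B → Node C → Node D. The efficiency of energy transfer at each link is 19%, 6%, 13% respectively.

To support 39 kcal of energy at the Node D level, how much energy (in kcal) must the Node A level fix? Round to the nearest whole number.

26316 kcal

Cumulative transfer efficiency: 0.19 × 0.06 × 0.13 = 0.001482
Node A energy = 39 / 0.001482 = 26316 kcal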